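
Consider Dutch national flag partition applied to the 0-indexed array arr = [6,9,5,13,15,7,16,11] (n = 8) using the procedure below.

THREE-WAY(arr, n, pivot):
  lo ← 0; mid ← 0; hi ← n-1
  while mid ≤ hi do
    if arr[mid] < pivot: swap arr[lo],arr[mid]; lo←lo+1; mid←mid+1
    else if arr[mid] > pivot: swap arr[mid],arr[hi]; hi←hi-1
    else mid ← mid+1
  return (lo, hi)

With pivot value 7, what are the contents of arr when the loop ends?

[6,5,7,15,13,16,11,9]

lo=0 mid=0 hi=7
6<7: swap(0,0), lo=1 mid=1 ⇒ [6,9,5,13,15,7,16,11]
9>7: swap(1,7), hi=6 ⇒ [6,11,5,13,15,7,16,9]
11>7: swap(1,6), hi=5 ⇒ [6,16,5,13,15,7,11,9]
16>7: swap(1,5), hi=4 ⇒ [6,7,5,13,15,16,11,9]
7=7: mid=2
5<7: swap(1,2), lo=2 mid=3 ⇒ [6,5,7,13,15,16,11,9]
13>7: swap(3,4), hi=3 ⇒ [6,5,7,15,13,16,11,9]
15>7: swap(3,3), hi=2 ⇒ [6,5,7,15,13,16,11,9]
done. lo=2 hi=2; arr=[6,5,7,15,13,16,11,9]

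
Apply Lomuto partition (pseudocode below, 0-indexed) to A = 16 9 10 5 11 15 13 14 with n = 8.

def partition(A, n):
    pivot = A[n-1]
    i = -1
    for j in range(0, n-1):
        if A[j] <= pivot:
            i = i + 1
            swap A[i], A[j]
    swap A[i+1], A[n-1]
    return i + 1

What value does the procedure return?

pivot=14, i=-1
j=0: 16>14, skip
j=1: 9≤14, i=0, swap(0,1) ⇒ 9 16 10 5 11 15 13 14
j=2: 10≤14, i=1, swap(1,2) ⇒ 9 10 16 5 11 15 13 14
j=3: 5≤14, i=2, swap(2,3) ⇒ 9 10 5 16 11 15 13 14
j=4: 11≤14, i=3, swap(3,4) ⇒ 9 10 5 11 16 15 13 14
j=5: 15>14, skip
j=6: 13≤14, i=4, swap(4,6) ⇒ 9 10 5 11 13 15 16 14
swap(5,7) ⇒ 9 10 5 11 13 14 16 15; return 5

5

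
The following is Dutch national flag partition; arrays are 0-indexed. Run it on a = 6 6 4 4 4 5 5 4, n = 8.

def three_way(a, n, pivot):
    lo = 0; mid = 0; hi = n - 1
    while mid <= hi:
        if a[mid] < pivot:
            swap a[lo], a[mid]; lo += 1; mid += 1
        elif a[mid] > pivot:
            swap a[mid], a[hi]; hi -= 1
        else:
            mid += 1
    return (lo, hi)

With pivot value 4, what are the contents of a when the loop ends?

4 4 4 4 5 5 6 6

pivot = 4; lo=0, mid=0, hi=7
a[mid]=6>4: swap a[0],a[7]; hi=6 → 4 6 4 4 4 5 5 6
a[mid]=4=4: mid=1
a[mid]=6>4: swap a[1],a[6]; hi=5 → 4 5 4 4 4 5 6 6
a[mid]=5>4: swap a[1],a[5]; hi=4 → 4 5 4 4 4 5 6 6
a[mid]=5>4: swap a[1],a[4]; hi=3 → 4 4 4 4 5 5 6 6
a[mid]=4=4: mid=2
a[mid]=4=4: mid=3
a[mid]=4=4: mid=4
end: lo=0, hi=3; a = 4 4 4 4 5 5 6 6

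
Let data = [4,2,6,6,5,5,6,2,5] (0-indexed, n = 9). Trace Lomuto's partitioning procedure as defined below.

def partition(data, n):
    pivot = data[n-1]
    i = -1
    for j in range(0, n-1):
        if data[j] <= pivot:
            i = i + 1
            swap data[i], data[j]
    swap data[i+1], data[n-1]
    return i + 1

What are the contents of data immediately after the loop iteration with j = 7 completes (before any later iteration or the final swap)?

pivot = data[8] = 5; i = -1
j=0: data[0]=4 ≤ 5 → i=0, swap data[0],data[0] (no change) → [4,2,6,6,5,5,6,2,5]
j=1: data[1]=2 ≤ 5 → i=1, swap data[1],data[1] (no change) → [4,2,6,6,5,5,6,2,5]
j=2: data[2]=6 > 5 → no swap
j=3: data[3]=6 > 5 → no swap
j=4: data[4]=5 ≤ 5 → i=2, swap data[2],data[4] → [4,2,5,6,6,5,6,2,5]
j=5: data[5]=5 ≤ 5 → i=3, swap data[3],data[5] → [4,2,5,5,6,6,6,2,5]
j=6: data[6]=6 > 5 → no swap
j=7: data[7]=2 ≤ 5 → i=4, swap data[4],data[7] → [4,2,5,5,2,6,6,6,5]
(after j=7) data = [4,2,5,5,2,6,6,6,5]

[4,2,5,5,2,6,6,6,5]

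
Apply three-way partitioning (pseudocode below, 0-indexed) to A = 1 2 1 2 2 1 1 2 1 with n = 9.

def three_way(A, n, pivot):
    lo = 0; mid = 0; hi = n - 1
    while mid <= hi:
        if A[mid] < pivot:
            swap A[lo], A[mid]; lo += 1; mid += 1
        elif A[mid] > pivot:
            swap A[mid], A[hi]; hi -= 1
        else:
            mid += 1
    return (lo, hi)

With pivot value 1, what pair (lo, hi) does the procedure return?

lo=0 mid=0 hi=8
1=1: mid=1
2>1: swap(1,8), hi=7 ⇒ 1 1 1 2 2 1 1 2 2
1=1: mid=2
1=1: mid=3
2>1: swap(3,7), hi=6 ⇒ 1 1 1 2 2 1 1 2 2
2>1: swap(3,6), hi=5 ⇒ 1 1 1 1 2 1 2 2 2
1=1: mid=4
2>1: swap(4,5), hi=4 ⇒ 1 1 1 1 1 2 2 2 2
1=1: mid=5
done. lo=0 hi=4; A=1 1 1 1 1 2 2 2 2

(0, 4)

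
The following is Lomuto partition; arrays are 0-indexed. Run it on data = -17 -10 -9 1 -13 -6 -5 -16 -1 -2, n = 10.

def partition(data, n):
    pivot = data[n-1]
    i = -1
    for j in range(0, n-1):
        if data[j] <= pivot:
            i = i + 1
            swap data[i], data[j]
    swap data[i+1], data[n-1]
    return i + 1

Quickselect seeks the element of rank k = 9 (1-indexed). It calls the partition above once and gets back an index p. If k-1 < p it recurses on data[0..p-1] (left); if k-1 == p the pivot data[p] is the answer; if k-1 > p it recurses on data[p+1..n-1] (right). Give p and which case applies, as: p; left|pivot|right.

pivot = data[9] = -2; i = -1
j=0: data[0]=-17 ≤ -2 → i=0, swap data[0],data[0] (no change) → -17 -10 -9 1 -13 -6 -5 -16 -1 -2
j=1: data[1]=-10 ≤ -2 → i=1, swap data[1],data[1] (no change) → -17 -10 -9 1 -13 -6 -5 -16 -1 -2
j=2: data[2]=-9 ≤ -2 → i=2, swap data[2],data[2] (no change) → -17 -10 -9 1 -13 -6 -5 -16 -1 -2
j=3: data[3]=1 > -2 → no swap
j=4: data[4]=-13 ≤ -2 → i=3, swap data[3],data[4] → -17 -10 -9 -13 1 -6 -5 -16 -1 -2
j=5: data[5]=-6 ≤ -2 → i=4, swap data[4],data[5] → -17 -10 -9 -13 -6 1 -5 -16 -1 -2
j=6: data[6]=-5 ≤ -2 → i=5, swap data[5],data[6] → -17 -10 -9 -13 -6 -5 1 -16 -1 -2
j=7: data[7]=-16 ≤ -2 → i=6, swap data[6],data[7] → -17 -10 -9 -13 -6 -5 -16 1 -1 -2
j=8: data[8]=-1 > -2 → no swap
final swap data[7],data[9] → -17 -10 -9 -13 -6 -5 -16 -2 -1 1; return 7
p = 7; k-1 = 8 > 7 ⇒ right

7; right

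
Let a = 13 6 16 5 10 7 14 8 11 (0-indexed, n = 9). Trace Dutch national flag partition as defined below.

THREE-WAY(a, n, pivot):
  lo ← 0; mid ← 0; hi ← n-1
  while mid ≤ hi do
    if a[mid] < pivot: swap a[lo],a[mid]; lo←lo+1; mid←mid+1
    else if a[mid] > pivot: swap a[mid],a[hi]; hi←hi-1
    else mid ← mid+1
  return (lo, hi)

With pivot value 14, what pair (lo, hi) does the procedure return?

pivot = 14; lo=0, mid=0, hi=8
a[mid]=13<14: swap a[0],a[0]; lo=1,mid=1 → 13 6 16 5 10 7 14 8 11
a[mid]=6<14: swap a[1],a[1]; lo=2,mid=2 → 13 6 16 5 10 7 14 8 11
a[mid]=16>14: swap a[2],a[8]; hi=7 → 13 6 11 5 10 7 14 8 16
a[mid]=11<14: swap a[2],a[2]; lo=3,mid=3 → 13 6 11 5 10 7 14 8 16
a[mid]=5<14: swap a[3],a[3]; lo=4,mid=4 → 13 6 11 5 10 7 14 8 16
a[mid]=10<14: swap a[4],a[4]; lo=5,mid=5 → 13 6 11 5 10 7 14 8 16
a[mid]=7<14: swap a[5],a[5]; lo=6,mid=6 → 13 6 11 5 10 7 14 8 16
a[mid]=14=14: mid=7
a[mid]=8<14: swap a[6],a[7]; lo=7,mid=8 → 13 6 11 5 10 7 8 14 16
end: lo=7, hi=7; a = 13 6 11 5 10 7 8 14 16

(7, 7)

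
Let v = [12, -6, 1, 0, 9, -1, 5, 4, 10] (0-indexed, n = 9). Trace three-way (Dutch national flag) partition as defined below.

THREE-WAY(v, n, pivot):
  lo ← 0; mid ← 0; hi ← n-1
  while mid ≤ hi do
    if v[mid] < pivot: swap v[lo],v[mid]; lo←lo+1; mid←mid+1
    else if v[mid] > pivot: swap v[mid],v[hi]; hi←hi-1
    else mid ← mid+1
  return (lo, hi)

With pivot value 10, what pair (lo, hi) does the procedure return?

(7, 7)

lo=0 mid=0 hi=8
12>10: swap(0,8), hi=7 ⇒ [10, -6, 1, 0, 9, -1, 5, 4, 12]
10=10: mid=1
-6<10: swap(0,1), lo=1 mid=2 ⇒ [-6, 10, 1, 0, 9, -1, 5, 4, 12]
1<10: swap(1,2), lo=2 mid=3 ⇒ [-6, 1, 10, 0, 9, -1, 5, 4, 12]
0<10: swap(2,3), lo=3 mid=4 ⇒ [-6, 1, 0, 10, 9, -1, 5, 4, 12]
9<10: swap(3,4), lo=4 mid=5 ⇒ [-6, 1, 0, 9, 10, -1, 5, 4, 12]
-1<10: swap(4,5), lo=5 mid=6 ⇒ [-6, 1, 0, 9, -1, 10, 5, 4, 12]
5<10: swap(5,6), lo=6 mid=7 ⇒ [-6, 1, 0, 9, -1, 5, 10, 4, 12]
4<10: swap(6,7), lo=7 mid=8 ⇒ [-6, 1, 0, 9, -1, 5, 4, 10, 12]
done. lo=7 hi=7; v=[-6, 1, 0, 9, -1, 5, 4, 10, 12]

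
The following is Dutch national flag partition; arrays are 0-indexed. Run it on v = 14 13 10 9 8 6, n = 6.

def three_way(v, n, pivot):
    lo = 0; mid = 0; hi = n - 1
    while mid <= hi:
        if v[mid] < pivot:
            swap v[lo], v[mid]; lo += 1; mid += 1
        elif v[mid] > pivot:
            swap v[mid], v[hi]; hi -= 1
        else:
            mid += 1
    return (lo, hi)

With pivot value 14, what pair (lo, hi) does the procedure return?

pivot = 14; lo=0, mid=0, hi=5
v[mid]=14=14: mid=1
v[mid]=13<14: swap v[0],v[1]; lo=1,mid=2 → 13 14 10 9 8 6
v[mid]=10<14: swap v[1],v[2]; lo=2,mid=3 → 13 10 14 9 8 6
v[mid]=9<14: swap v[2],v[3]; lo=3,mid=4 → 13 10 9 14 8 6
v[mid]=8<14: swap v[3],v[4]; lo=4,mid=5 → 13 10 9 8 14 6
v[mid]=6<14: swap v[4],v[5]; lo=5,mid=6 → 13 10 9 8 6 14
end: lo=5, hi=5; v = 13 10 9 8 6 14

(5, 5)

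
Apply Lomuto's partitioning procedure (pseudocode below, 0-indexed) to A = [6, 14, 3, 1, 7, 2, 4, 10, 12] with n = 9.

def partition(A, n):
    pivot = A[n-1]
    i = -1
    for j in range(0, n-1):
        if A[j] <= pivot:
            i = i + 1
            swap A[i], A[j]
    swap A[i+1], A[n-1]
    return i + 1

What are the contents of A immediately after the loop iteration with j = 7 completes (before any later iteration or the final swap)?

pivot = A[8] = 12; i = -1
j=0: A[0]=6 ≤ 12 → i=0, swap A[0],A[0] (no change) → [6, 14, 3, 1, 7, 2, 4, 10, 12]
j=1: A[1]=14 > 12 → no swap
j=2: A[2]=3 ≤ 12 → i=1, swap A[1],A[2] → [6, 3, 14, 1, 7, 2, 4, 10, 12]
j=3: A[3]=1 ≤ 12 → i=2, swap A[2],A[3] → [6, 3, 1, 14, 7, 2, 4, 10, 12]
j=4: A[4]=7 ≤ 12 → i=3, swap A[3],A[4] → [6, 3, 1, 7, 14, 2, 4, 10, 12]
j=5: A[5]=2 ≤ 12 → i=4, swap A[4],A[5] → [6, 3, 1, 7, 2, 14, 4, 10, 12]
j=6: A[6]=4 ≤ 12 → i=5, swap A[5],A[6] → [6, 3, 1, 7, 2, 4, 14, 10, 12]
j=7: A[7]=10 ≤ 12 → i=6, swap A[6],A[7] → [6, 3, 1, 7, 2, 4, 10, 14, 12]
(after j=7) A = [6, 3, 1, 7, 2, 4, 10, 14, 12]

[6, 3, 1, 7, 2, 4, 10, 14, 12]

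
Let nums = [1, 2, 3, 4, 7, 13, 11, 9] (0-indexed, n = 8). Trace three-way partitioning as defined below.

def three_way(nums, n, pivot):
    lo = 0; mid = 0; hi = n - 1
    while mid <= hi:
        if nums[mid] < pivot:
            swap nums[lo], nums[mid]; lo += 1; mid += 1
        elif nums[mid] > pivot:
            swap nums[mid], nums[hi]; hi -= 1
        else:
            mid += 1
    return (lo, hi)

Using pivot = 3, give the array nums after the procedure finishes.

lo=0 mid=0 hi=7
1<3: swap(0,0), lo=1 mid=1 ⇒ [1, 2, 3, 4, 7, 13, 11, 9]
2<3: swap(1,1), lo=2 mid=2 ⇒ [1, 2, 3, 4, 7, 13, 11, 9]
3=3: mid=3
4>3: swap(3,7), hi=6 ⇒ [1, 2, 3, 9, 7, 13, 11, 4]
9>3: swap(3,6), hi=5 ⇒ [1, 2, 3, 11, 7, 13, 9, 4]
11>3: swap(3,5), hi=4 ⇒ [1, 2, 3, 13, 7, 11, 9, 4]
13>3: swap(3,4), hi=3 ⇒ [1, 2, 3, 7, 13, 11, 9, 4]
7>3: swap(3,3), hi=2 ⇒ [1, 2, 3, 7, 13, 11, 9, 4]
done. lo=2 hi=2; nums=[1, 2, 3, 7, 13, 11, 9, 4]

[1, 2, 3, 7, 13, 11, 9, 4]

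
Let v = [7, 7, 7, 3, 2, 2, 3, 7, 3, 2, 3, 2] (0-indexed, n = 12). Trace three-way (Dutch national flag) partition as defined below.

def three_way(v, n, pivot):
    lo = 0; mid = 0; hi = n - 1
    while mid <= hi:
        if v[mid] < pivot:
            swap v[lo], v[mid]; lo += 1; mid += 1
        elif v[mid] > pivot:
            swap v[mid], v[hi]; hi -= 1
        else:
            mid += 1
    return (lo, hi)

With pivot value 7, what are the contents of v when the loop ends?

[3, 2, 2, 3, 3, 2, 3, 2, 7, 7, 7, 7]

lo=0 mid=0 hi=11
7=7: mid=1
7=7: mid=2
7=7: mid=3
3<7: swap(0,3), lo=1 mid=4 ⇒ [3, 7, 7, 7, 2, 2, 3, 7, 3, 2, 3, 2]
2<7: swap(1,4), lo=2 mid=5 ⇒ [3, 2, 7, 7, 7, 2, 3, 7, 3, 2, 3, 2]
2<7: swap(2,5), lo=3 mid=6 ⇒ [3, 2, 2, 7, 7, 7, 3, 7, 3, 2, 3, 2]
3<7: swap(3,6), lo=4 mid=7 ⇒ [3, 2, 2, 3, 7, 7, 7, 7, 3, 2, 3, 2]
7=7: mid=8
3<7: swap(4,8), lo=5 mid=9 ⇒ [3, 2, 2, 3, 3, 7, 7, 7, 7, 2, 3, 2]
2<7: swap(5,9), lo=6 mid=10 ⇒ [3, 2, 2, 3, 3, 2, 7, 7, 7, 7, 3, 2]
3<7: swap(6,10), lo=7 mid=11 ⇒ [3, 2, 2, 3, 3, 2, 3, 7, 7, 7, 7, 2]
2<7: swap(7,11), lo=8 mid=12 ⇒ [3, 2, 2, 3, 3, 2, 3, 2, 7, 7, 7, 7]
done. lo=8 hi=11; v=[3, 2, 2, 3, 3, 2, 3, 2, 7, 7, 7, 7]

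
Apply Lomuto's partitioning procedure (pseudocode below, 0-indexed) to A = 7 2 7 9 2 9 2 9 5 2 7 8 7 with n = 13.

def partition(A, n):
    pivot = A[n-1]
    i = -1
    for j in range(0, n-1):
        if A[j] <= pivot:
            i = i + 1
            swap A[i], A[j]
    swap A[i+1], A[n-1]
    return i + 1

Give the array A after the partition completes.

7 2 7 2 2 5 2 7 7 9 9 8 9

pivot=7, i=-1
j=0: 7≤7, i=0, swap(0,0) ⇒ 7 2 7 9 2 9 2 9 5 2 7 8 7
j=1: 2≤7, i=1, swap(1,1) ⇒ 7 2 7 9 2 9 2 9 5 2 7 8 7
j=2: 7≤7, i=2, swap(2,2) ⇒ 7 2 7 9 2 9 2 9 5 2 7 8 7
j=3: 9>7, skip
j=4: 2≤7, i=3, swap(3,4) ⇒ 7 2 7 2 9 9 2 9 5 2 7 8 7
j=5: 9>7, skip
j=6: 2≤7, i=4, swap(4,6) ⇒ 7 2 7 2 2 9 9 9 5 2 7 8 7
j=7: 9>7, skip
j=8: 5≤7, i=5, swap(5,8) ⇒ 7 2 7 2 2 5 9 9 9 2 7 8 7
j=9: 2≤7, i=6, swap(6,9) ⇒ 7 2 7 2 2 5 2 9 9 9 7 8 7
j=10: 7≤7, i=7, swap(7,10) ⇒ 7 2 7 2 2 5 2 7 9 9 9 8 7
j=11: 8>7, skip
swap(8,12) ⇒ 7 2 7 2 2 5 2 7 7 9 9 8 9; return 8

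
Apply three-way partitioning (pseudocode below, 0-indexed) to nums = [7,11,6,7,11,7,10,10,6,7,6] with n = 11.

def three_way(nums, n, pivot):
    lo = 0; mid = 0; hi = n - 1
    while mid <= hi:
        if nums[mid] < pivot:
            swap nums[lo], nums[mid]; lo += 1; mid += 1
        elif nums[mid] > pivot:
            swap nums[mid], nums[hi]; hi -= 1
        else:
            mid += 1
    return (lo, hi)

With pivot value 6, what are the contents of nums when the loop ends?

pivot = 6; lo=0, mid=0, hi=10
nums[mid]=7>6: swap nums[0],nums[10]; hi=9 → [6,11,6,7,11,7,10,10,6,7,7]
nums[mid]=6=6: mid=1
nums[mid]=11>6: swap nums[1],nums[9]; hi=8 → [6,7,6,7,11,7,10,10,6,11,7]
nums[mid]=7>6: swap nums[1],nums[8]; hi=7 → [6,6,6,7,11,7,10,10,7,11,7]
nums[mid]=6=6: mid=2
nums[mid]=6=6: mid=3
nums[mid]=7>6: swap nums[3],nums[7]; hi=6 → [6,6,6,10,11,7,10,7,7,11,7]
nums[mid]=10>6: swap nums[3],nums[6]; hi=5 → [6,6,6,10,11,7,10,7,7,11,7]
nums[mid]=10>6: swap nums[3],nums[5]; hi=4 → [6,6,6,7,11,10,10,7,7,11,7]
nums[mid]=7>6: swap nums[3],nums[4]; hi=3 → [6,6,6,11,7,10,10,7,7,11,7]
nums[mid]=11>6: swap nums[3],nums[3]; hi=2 → [6,6,6,11,7,10,10,7,7,11,7]
end: lo=0, hi=2; nums = [6,6,6,11,7,10,10,7,7,11,7]

[6,6,6,11,7,10,10,7,7,11,7]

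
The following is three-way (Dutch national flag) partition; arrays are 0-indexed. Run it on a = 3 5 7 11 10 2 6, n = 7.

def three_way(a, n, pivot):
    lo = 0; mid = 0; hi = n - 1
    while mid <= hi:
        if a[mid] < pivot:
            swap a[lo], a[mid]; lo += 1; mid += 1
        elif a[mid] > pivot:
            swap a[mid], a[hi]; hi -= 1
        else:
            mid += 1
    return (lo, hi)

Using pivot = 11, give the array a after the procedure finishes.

3 5 7 10 2 6 11

lo=0 mid=0 hi=6
3<11: swap(0,0), lo=1 mid=1 ⇒ 3 5 7 11 10 2 6
5<11: swap(1,1), lo=2 mid=2 ⇒ 3 5 7 11 10 2 6
7<11: swap(2,2), lo=3 mid=3 ⇒ 3 5 7 11 10 2 6
11=11: mid=4
10<11: swap(3,4), lo=4 mid=5 ⇒ 3 5 7 10 11 2 6
2<11: swap(4,5), lo=5 mid=6 ⇒ 3 5 7 10 2 11 6
6<11: swap(5,6), lo=6 mid=7 ⇒ 3 5 7 10 2 6 11
done. lo=6 hi=6; a=3 5 7 10 2 6 11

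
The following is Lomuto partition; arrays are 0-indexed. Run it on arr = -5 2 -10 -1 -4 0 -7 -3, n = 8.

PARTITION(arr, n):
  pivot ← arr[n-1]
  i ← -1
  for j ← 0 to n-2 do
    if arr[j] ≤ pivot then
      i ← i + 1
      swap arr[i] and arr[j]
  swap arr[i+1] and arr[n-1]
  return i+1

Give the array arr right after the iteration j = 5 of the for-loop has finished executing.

-5 -10 -4 -1 2 0 -7 -3

pivot = arr[7] = -3; i = -1
j=0: arr[0]=-5 ≤ -3 → i=0, swap arr[0],arr[0] (no change) → -5 2 -10 -1 -4 0 -7 -3
j=1: arr[1]=2 > -3 → no swap
j=2: arr[2]=-10 ≤ -3 → i=1, swap arr[1],arr[2] → -5 -10 2 -1 -4 0 -7 -3
j=3: arr[3]=-1 > -3 → no swap
j=4: arr[4]=-4 ≤ -3 → i=2, swap arr[2],arr[4] → -5 -10 -4 -1 2 0 -7 -3
j=5: arr[5]=0 > -3 → no swap
(after j=5) arr = -5 -10 -4 -1 2 0 -7 -3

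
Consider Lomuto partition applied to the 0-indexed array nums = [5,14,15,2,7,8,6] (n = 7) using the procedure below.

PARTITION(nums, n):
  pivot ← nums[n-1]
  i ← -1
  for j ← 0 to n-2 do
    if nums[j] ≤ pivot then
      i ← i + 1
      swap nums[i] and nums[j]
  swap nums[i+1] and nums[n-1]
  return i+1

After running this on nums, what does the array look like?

pivot = nums[6] = 6; i = -1
j=0: nums[0]=5 ≤ 6 → i=0, swap nums[0],nums[0] (no change) → [5,14,15,2,7,8,6]
j=1: nums[1]=14 > 6 → no swap
j=2: nums[2]=15 > 6 → no swap
j=3: nums[3]=2 ≤ 6 → i=1, swap nums[1],nums[3] → [5,2,15,14,7,8,6]
j=4: nums[4]=7 > 6 → no swap
j=5: nums[5]=8 > 6 → no swap
final swap nums[2],nums[6] → [5,2,6,14,7,8,15]; return 2

[5,2,6,14,7,8,15]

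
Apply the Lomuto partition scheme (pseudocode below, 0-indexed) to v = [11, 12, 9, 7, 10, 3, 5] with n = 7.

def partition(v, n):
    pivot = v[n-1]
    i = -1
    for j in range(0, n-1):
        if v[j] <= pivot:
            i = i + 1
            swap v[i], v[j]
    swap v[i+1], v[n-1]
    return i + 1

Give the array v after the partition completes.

[3, 5, 9, 7, 10, 11, 12]

pivot = v[6] = 5; i = -1
j=0: v[0]=11 > 5 → no swap
j=1: v[1]=12 > 5 → no swap
j=2: v[2]=9 > 5 → no swap
j=3: v[3]=7 > 5 → no swap
j=4: v[4]=10 > 5 → no swap
j=5: v[5]=3 ≤ 5 → i=0, swap v[0],v[5] → [3, 12, 9, 7, 10, 11, 5]
final swap v[1],v[6] → [3, 5, 9, 7, 10, 11, 12]; return 1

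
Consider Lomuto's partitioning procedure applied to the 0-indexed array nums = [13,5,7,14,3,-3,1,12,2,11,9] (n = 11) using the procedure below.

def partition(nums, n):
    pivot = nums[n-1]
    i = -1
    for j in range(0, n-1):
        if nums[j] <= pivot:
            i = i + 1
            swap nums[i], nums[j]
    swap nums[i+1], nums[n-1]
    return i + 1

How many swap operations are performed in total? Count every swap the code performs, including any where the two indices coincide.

7

pivot = nums[10] = 9; i = -1
j=0: nums[0]=13 > 9 → no swap
j=1: nums[1]=5 ≤ 9 → i=0, swap nums[0],nums[1] → [5,13,7,14,3,-3,1,12,2,11,9]
j=2: nums[2]=7 ≤ 9 → i=1, swap nums[1],nums[2] → [5,7,13,14,3,-3,1,12,2,11,9]
j=3: nums[3]=14 > 9 → no swap
j=4: nums[4]=3 ≤ 9 → i=2, swap nums[2],nums[4] → [5,7,3,14,13,-3,1,12,2,11,9]
j=5: nums[5]=-3 ≤ 9 → i=3, swap nums[3],nums[5] → [5,7,3,-3,13,14,1,12,2,11,9]
j=6: nums[6]=1 ≤ 9 → i=4, swap nums[4],nums[6] → [5,7,3,-3,1,14,13,12,2,11,9]
j=7: nums[7]=12 > 9 → no swap
j=8: nums[8]=2 ≤ 9 → i=5, swap nums[5],nums[8] → [5,7,3,-3,1,2,13,12,14,11,9]
j=9: nums[9]=11 > 9 → no swap
final swap nums[6],nums[10] → [5,7,3,-3,1,2,9,12,14,11,13]; return 6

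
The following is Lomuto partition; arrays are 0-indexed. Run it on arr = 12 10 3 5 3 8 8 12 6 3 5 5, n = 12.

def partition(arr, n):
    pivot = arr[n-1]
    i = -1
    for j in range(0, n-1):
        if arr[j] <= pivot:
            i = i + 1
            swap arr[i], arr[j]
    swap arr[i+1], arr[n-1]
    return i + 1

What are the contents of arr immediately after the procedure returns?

3 5 3 3 5 5 8 12 6 10 12 8

pivot = arr[11] = 5; i = -1
j=0: arr[0]=12 > 5 → no swap
j=1: arr[1]=10 > 5 → no swap
j=2: arr[2]=3 ≤ 5 → i=0, swap arr[0],arr[2] → 3 10 12 5 3 8 8 12 6 3 5 5
j=3: arr[3]=5 ≤ 5 → i=1, swap arr[1],arr[3] → 3 5 12 10 3 8 8 12 6 3 5 5
j=4: arr[4]=3 ≤ 5 → i=2, swap arr[2],arr[4] → 3 5 3 10 12 8 8 12 6 3 5 5
j=5: arr[5]=8 > 5 → no swap
j=6: arr[6]=8 > 5 → no swap
j=7: arr[7]=12 > 5 → no swap
j=8: arr[8]=6 > 5 → no swap
j=9: arr[9]=3 ≤ 5 → i=3, swap arr[3],arr[9] → 3 5 3 3 12 8 8 12 6 10 5 5
j=10: arr[10]=5 ≤ 5 → i=4, swap arr[4],arr[10] → 3 5 3 3 5 8 8 12 6 10 12 5
final swap arr[5],arr[11] → 3 5 3 3 5 5 8 12 6 10 12 8; return 5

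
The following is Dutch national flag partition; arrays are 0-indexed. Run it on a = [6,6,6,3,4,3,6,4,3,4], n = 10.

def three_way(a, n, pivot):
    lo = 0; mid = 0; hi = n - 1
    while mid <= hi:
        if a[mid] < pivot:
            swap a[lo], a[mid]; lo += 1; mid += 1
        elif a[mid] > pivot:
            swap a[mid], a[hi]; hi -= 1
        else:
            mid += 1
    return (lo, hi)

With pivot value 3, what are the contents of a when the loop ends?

[3,3,3,4,6,6,4,6,4,6]

lo=0 mid=0 hi=9
6>3: swap(0,9), hi=8 ⇒ [4,6,6,3,4,3,6,4,3,6]
4>3: swap(0,8), hi=7 ⇒ [3,6,6,3,4,3,6,4,4,6]
3=3: mid=1
6>3: swap(1,7), hi=6 ⇒ [3,4,6,3,4,3,6,6,4,6]
4>3: swap(1,6), hi=5 ⇒ [3,6,6,3,4,3,4,6,4,6]
6>3: swap(1,5), hi=4 ⇒ [3,3,6,3,4,6,4,6,4,6]
3=3: mid=2
6>3: swap(2,4), hi=3 ⇒ [3,3,4,3,6,6,4,6,4,6]
4>3: swap(2,3), hi=2 ⇒ [3,3,3,4,6,6,4,6,4,6]
3=3: mid=3
done. lo=0 hi=2; a=[3,3,3,4,6,6,4,6,4,6]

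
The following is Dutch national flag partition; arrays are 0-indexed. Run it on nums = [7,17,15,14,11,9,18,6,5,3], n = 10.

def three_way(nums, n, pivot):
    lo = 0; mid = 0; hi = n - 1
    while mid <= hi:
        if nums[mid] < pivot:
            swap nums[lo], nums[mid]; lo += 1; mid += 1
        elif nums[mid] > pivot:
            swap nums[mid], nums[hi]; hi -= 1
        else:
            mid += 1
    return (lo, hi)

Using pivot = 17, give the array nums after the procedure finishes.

lo=0 mid=0 hi=9
7<17: swap(0,0), lo=1 mid=1 ⇒ [7,17,15,14,11,9,18,6,5,3]
17=17: mid=2
15<17: swap(1,2), lo=2 mid=3 ⇒ [7,15,17,14,11,9,18,6,5,3]
14<17: swap(2,3), lo=3 mid=4 ⇒ [7,15,14,17,11,9,18,6,5,3]
11<17: swap(3,4), lo=4 mid=5 ⇒ [7,15,14,11,17,9,18,6,5,3]
9<17: swap(4,5), lo=5 mid=6 ⇒ [7,15,14,11,9,17,18,6,5,3]
18>17: swap(6,9), hi=8 ⇒ [7,15,14,11,9,17,3,6,5,18]
3<17: swap(5,6), lo=6 mid=7 ⇒ [7,15,14,11,9,3,17,6,5,18]
6<17: swap(6,7), lo=7 mid=8 ⇒ [7,15,14,11,9,3,6,17,5,18]
5<17: swap(7,8), lo=8 mid=9 ⇒ [7,15,14,11,9,3,6,5,17,18]
done. lo=8 hi=8; nums=[7,15,14,11,9,3,6,5,17,18]

[7,15,14,11,9,3,6,5,17,18]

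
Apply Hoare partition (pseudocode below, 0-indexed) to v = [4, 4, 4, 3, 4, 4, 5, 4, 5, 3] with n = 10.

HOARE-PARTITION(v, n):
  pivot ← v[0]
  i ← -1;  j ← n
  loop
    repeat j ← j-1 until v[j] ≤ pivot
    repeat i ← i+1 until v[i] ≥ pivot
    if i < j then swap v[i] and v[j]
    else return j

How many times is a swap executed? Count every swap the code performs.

pivot = v[0] = 4; i = -1, j = 10
j→9 (v[9]=3≤4), i→0 (v[0]=4≥4); i<j, swap → [3, 4, 4, 3, 4, 4, 5, 4, 5, 4]
j→7 (v[7]=4≤4), i→1 (v[1]=4≥4); i<j, swap → [3, 4, 4, 3, 4, 4, 5, 4, 5, 4]
j→5 (v[5]=4≤4), i→2 (v[2]=4≥4); i<j, swap → [3, 4, 4, 3, 4, 4, 5, 4, 5, 4]
j→4, i→4; i≥j, return j=4. v = [3, 4, 4, 3, 4, 4, 5, 4, 5, 4]

3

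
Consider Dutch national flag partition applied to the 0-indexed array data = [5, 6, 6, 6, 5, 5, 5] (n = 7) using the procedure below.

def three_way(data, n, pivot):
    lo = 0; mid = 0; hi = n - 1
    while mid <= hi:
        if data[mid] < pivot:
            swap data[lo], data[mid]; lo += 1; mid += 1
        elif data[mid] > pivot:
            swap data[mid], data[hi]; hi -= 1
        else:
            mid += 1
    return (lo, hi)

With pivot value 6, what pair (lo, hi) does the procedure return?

(4, 6)

pivot = 6; lo=0, mid=0, hi=6
data[mid]=5<6: swap data[0],data[0]; lo=1,mid=1 → [5, 6, 6, 6, 5, 5, 5]
data[mid]=6=6: mid=2
data[mid]=6=6: mid=3
data[mid]=6=6: mid=4
data[mid]=5<6: swap data[1],data[4]; lo=2,mid=5 → [5, 5, 6, 6, 6, 5, 5]
data[mid]=5<6: swap data[2],data[5]; lo=3,mid=6 → [5, 5, 5, 6, 6, 6, 5]
data[mid]=5<6: swap data[3],data[6]; lo=4,mid=7 → [5, 5, 5, 5, 6, 6, 6]
end: lo=4, hi=6; data = [5, 5, 5, 5, 6, 6, 6]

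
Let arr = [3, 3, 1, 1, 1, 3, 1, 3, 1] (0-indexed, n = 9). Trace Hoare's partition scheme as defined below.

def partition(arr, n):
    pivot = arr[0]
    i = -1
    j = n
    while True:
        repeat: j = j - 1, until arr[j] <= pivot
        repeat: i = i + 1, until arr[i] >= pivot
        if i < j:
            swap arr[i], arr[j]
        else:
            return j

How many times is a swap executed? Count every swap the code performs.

pivot = arr[0] = 3; i = -1, j = 9
j→8 (arr[8]=1≤3), i→0 (arr[0]=3≥3); i<j, swap → [1, 3, 1, 1, 1, 3, 1, 3, 3]
j→7 (arr[7]=3≤3), i→1 (arr[1]=3≥3); i<j, swap → [1, 3, 1, 1, 1, 3, 1, 3, 3]
j→6 (arr[6]=1≤3), i→5 (arr[5]=3≥3); i<j, swap → [1, 3, 1, 1, 1, 1, 3, 3, 3]
j→5, i→6; i≥j, return j=5. arr = [1, 3, 1, 1, 1, 1, 3, 3, 3]

3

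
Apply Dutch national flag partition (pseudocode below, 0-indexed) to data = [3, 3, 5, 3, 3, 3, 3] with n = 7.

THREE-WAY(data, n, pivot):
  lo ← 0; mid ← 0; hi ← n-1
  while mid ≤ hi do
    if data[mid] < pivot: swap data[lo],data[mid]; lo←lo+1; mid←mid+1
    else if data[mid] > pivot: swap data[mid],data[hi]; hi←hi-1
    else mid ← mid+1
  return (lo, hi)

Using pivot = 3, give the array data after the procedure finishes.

pivot = 3; lo=0, mid=0, hi=6
data[mid]=3=3: mid=1
data[mid]=3=3: mid=2
data[mid]=5>3: swap data[2],data[6]; hi=5 → [3, 3, 3, 3, 3, 3, 5]
data[mid]=3=3: mid=3
data[mid]=3=3: mid=4
data[mid]=3=3: mid=5
data[mid]=3=3: mid=6
end: lo=0, hi=5; data = [3, 3, 3, 3, 3, 3, 5]

[3, 3, 3, 3, 3, 3, 5]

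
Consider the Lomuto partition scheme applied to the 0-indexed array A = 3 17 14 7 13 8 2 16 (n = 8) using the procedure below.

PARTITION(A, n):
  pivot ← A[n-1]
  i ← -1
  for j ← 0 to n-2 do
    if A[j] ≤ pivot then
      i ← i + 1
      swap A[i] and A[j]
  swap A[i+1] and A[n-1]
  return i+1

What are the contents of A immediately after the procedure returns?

pivot=16, i=-1
j=0: 3≤16, i=0, swap(0,0) ⇒ 3 17 14 7 13 8 2 16
j=1: 17>16, skip
j=2: 14≤16, i=1, swap(1,2) ⇒ 3 14 17 7 13 8 2 16
j=3: 7≤16, i=2, swap(2,3) ⇒ 3 14 7 17 13 8 2 16
j=4: 13≤16, i=3, swap(3,4) ⇒ 3 14 7 13 17 8 2 16
j=5: 8≤16, i=4, swap(4,5) ⇒ 3 14 7 13 8 17 2 16
j=6: 2≤16, i=5, swap(5,6) ⇒ 3 14 7 13 8 2 17 16
swap(6,7) ⇒ 3 14 7 13 8 2 16 17; return 6

3 14 7 13 8 2 16 17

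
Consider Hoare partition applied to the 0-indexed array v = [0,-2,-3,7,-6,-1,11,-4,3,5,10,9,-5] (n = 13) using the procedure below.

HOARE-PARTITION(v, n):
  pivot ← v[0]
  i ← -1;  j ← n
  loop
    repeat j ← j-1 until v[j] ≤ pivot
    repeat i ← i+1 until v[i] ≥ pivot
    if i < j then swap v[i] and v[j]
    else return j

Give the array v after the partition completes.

[-5,-2,-3,-4,-6,-1,11,7,3,5,10,9,0]

pivot=0
j stops at 12 (-5), i stops at 0 (0); swap ⇒ [-5,-2,-3,7,-6,-1,11,-4,3,5,10,9,0]
j stops at 7 (-4), i stops at 3 (7); swap ⇒ [-5,-2,-3,-4,-6,-1,11,7,3,5,10,9,0]
j stops at 5, i stops at 6; i≥j ⇒ return 5. v=[-5,-2,-3,-4,-6,-1,11,7,3,5,10,9,0]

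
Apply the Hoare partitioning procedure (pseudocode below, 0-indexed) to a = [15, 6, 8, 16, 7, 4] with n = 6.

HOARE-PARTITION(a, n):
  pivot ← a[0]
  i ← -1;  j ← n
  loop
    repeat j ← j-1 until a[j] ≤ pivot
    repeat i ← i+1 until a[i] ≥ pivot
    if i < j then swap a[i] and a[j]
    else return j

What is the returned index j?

3

pivot=15
j stops at 5 (4), i stops at 0 (15); swap ⇒ [4, 6, 8, 16, 7, 15]
j stops at 4 (7), i stops at 3 (16); swap ⇒ [4, 6, 8, 7, 16, 15]
j stops at 3, i stops at 4; i≥j ⇒ return 3. a=[4, 6, 8, 7, 16, 15]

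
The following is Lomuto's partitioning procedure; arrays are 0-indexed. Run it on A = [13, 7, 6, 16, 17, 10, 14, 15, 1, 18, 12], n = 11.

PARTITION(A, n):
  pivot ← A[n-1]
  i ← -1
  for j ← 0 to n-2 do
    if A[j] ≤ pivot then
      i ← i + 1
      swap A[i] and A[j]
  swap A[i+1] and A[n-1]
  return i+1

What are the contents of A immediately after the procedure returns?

[7, 6, 10, 1, 12, 13, 14, 15, 16, 18, 17]

pivot = A[10] = 12; i = -1
j=0: A[0]=13 > 12 → no swap
j=1: A[1]=7 ≤ 12 → i=0, swap A[0],A[1] → [7, 13, 6, 16, 17, 10, 14, 15, 1, 18, 12]
j=2: A[2]=6 ≤ 12 → i=1, swap A[1],A[2] → [7, 6, 13, 16, 17, 10, 14, 15, 1, 18, 12]
j=3: A[3]=16 > 12 → no swap
j=4: A[4]=17 > 12 → no swap
j=5: A[5]=10 ≤ 12 → i=2, swap A[2],A[5] → [7, 6, 10, 16, 17, 13, 14, 15, 1, 18, 12]
j=6: A[6]=14 > 12 → no swap
j=7: A[7]=15 > 12 → no swap
j=8: A[8]=1 ≤ 12 → i=3, swap A[3],A[8] → [7, 6, 10, 1, 17, 13, 14, 15, 16, 18, 12]
j=9: A[9]=18 > 12 → no swap
final swap A[4],A[10] → [7, 6, 10, 1, 12, 13, 14, 15, 16, 18, 17]; return 4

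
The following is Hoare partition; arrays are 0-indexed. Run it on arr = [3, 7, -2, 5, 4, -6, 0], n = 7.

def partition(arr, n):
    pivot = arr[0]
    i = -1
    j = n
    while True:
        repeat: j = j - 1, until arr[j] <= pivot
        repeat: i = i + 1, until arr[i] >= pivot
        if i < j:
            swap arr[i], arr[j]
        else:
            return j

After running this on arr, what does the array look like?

[0, -6, -2, 5, 4, 7, 3]

pivot=3
j stops at 6 (0), i stops at 0 (3); swap ⇒ [0, 7, -2, 5, 4, -6, 3]
j stops at 5 (-6), i stops at 1 (7); swap ⇒ [0, -6, -2, 5, 4, 7, 3]
j stops at 2, i stops at 3; i≥j ⇒ return 2. arr=[0, -6, -2, 5, 4, 7, 3]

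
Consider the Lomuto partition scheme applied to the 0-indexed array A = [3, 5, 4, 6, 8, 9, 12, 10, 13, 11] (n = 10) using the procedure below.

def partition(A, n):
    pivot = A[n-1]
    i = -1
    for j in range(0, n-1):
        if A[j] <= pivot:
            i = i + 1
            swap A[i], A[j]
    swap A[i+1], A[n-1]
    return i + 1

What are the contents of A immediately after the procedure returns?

pivot=11, i=-1
j=0: 3≤11, i=0, swap(0,0) ⇒ [3, 5, 4, 6, 8, 9, 12, 10, 13, 11]
j=1: 5≤11, i=1, swap(1,1) ⇒ [3, 5, 4, 6, 8, 9, 12, 10, 13, 11]
j=2: 4≤11, i=2, swap(2,2) ⇒ [3, 5, 4, 6, 8, 9, 12, 10, 13, 11]
j=3: 6≤11, i=3, swap(3,3) ⇒ [3, 5, 4, 6, 8, 9, 12, 10, 13, 11]
j=4: 8≤11, i=4, swap(4,4) ⇒ [3, 5, 4, 6, 8, 9, 12, 10, 13, 11]
j=5: 9≤11, i=5, swap(5,5) ⇒ [3, 5, 4, 6, 8, 9, 12, 10, 13, 11]
j=6: 12>11, skip
j=7: 10≤11, i=6, swap(6,7) ⇒ [3, 5, 4, 6, 8, 9, 10, 12, 13, 11]
j=8: 13>11, skip
swap(7,9) ⇒ [3, 5, 4, 6, 8, 9, 10, 11, 13, 12]; return 7

[3, 5, 4, 6, 8, 9, 10, 11, 13, 12]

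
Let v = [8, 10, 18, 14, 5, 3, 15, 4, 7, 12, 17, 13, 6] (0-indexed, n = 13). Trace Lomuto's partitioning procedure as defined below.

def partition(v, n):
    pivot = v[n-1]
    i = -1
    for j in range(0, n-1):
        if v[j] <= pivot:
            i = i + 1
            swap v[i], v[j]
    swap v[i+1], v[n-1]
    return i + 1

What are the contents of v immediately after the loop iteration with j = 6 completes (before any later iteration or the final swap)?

[5, 3, 18, 14, 8, 10, 15, 4, 7, 12, 17, 13, 6]

pivot=6, i=-1
j=0: 8>6, skip
j=1: 10>6, skip
j=2: 18>6, skip
j=3: 14>6, skip
j=4: 5≤6, i=0, swap(0,4) ⇒ [5, 10, 18, 14, 8, 3, 15, 4, 7, 12, 17, 13, 6]
j=5: 3≤6, i=1, swap(1,5) ⇒ [5, 3, 18, 14, 8, 10, 15, 4, 7, 12, 17, 13, 6]
j=6: 15>6, skip
(after j=6) v = [5, 3, 18, 14, 8, 10, 15, 4, 7, 12, 17, 13, 6]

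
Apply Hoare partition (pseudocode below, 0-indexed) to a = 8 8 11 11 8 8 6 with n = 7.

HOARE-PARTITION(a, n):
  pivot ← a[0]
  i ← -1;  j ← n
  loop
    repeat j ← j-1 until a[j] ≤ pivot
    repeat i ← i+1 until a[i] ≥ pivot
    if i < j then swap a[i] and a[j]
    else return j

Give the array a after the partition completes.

6 8 8 11 11 8 8

pivot = a[0] = 8; i = -1, j = 7
j→6 (a[6]=6≤8), i→0 (a[0]=8≥8); i<j, swap → 6 8 11 11 8 8 8
j→5 (a[5]=8≤8), i→1 (a[1]=8≥8); i<j, swap → 6 8 11 11 8 8 8
j→4 (a[4]=8≤8), i→2 (a[2]=11≥8); i<j, swap → 6 8 8 11 11 8 8
j→2, i→3; i≥j, return j=2. a = 6 8 8 11 11 8 8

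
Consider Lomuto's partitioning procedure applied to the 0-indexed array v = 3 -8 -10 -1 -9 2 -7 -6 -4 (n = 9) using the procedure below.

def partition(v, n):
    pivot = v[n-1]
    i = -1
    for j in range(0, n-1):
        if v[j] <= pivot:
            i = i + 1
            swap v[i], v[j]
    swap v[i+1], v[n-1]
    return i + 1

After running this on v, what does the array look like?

-8 -10 -9 -7 -6 -4 -1 3 2

pivot=-4, i=-1
j=0: 3>-4, skip
j=1: -8≤-4, i=0, swap(0,1) ⇒ -8 3 -10 -1 -9 2 -7 -6 -4
j=2: -10≤-4, i=1, swap(1,2) ⇒ -8 -10 3 -1 -9 2 -7 -6 -4
j=3: -1>-4, skip
j=4: -9≤-4, i=2, swap(2,4) ⇒ -8 -10 -9 -1 3 2 -7 -6 -4
j=5: 2>-4, skip
j=6: -7≤-4, i=3, swap(3,6) ⇒ -8 -10 -9 -7 3 2 -1 -6 -4
j=7: -6≤-4, i=4, swap(4,7) ⇒ -8 -10 -9 -7 -6 2 -1 3 -4
swap(5,8) ⇒ -8 -10 -9 -7 -6 -4 -1 3 2; return 5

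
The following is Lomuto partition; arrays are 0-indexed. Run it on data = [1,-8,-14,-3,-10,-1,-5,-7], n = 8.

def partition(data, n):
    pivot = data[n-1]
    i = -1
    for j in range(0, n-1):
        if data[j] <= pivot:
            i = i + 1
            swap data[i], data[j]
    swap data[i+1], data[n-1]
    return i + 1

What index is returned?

3

pivot = data[7] = -7; i = -1
j=0: data[0]=1 > -7 → no swap
j=1: data[1]=-8 ≤ -7 → i=0, swap data[0],data[1] → [-8,1,-14,-3,-10,-1,-5,-7]
j=2: data[2]=-14 ≤ -7 → i=1, swap data[1],data[2] → [-8,-14,1,-3,-10,-1,-5,-7]
j=3: data[3]=-3 > -7 → no swap
j=4: data[4]=-10 ≤ -7 → i=2, swap data[2],data[4] → [-8,-14,-10,-3,1,-1,-5,-7]
j=5: data[5]=-1 > -7 → no swap
j=6: data[6]=-5 > -7 → no swap
final swap data[3],data[7] → [-8,-14,-10,-7,1,-1,-5,-3]; return 3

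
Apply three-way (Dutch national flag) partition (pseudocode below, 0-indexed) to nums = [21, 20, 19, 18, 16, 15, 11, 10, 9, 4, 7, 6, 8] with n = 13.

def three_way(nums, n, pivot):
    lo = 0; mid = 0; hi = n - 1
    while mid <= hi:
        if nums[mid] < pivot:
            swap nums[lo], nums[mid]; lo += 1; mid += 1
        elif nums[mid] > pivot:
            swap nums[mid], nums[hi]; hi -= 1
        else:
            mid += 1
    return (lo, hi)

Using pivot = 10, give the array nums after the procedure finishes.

[8, 6, 7, 4, 9, 10, 11, 15, 16, 18, 19, 20, 21]

pivot = 10; lo=0, mid=0, hi=12
nums[mid]=21>10: swap nums[0],nums[12]; hi=11 → [8, 20, 19, 18, 16, 15, 11, 10, 9, 4, 7, 6, 21]
nums[mid]=8<10: swap nums[0],nums[0]; lo=1,mid=1 → [8, 20, 19, 18, 16, 15, 11, 10, 9, 4, 7, 6, 21]
nums[mid]=20>10: swap nums[1],nums[11]; hi=10 → [8, 6, 19, 18, 16, 15, 11, 10, 9, 4, 7, 20, 21]
nums[mid]=6<10: swap nums[1],nums[1]; lo=2,mid=2 → [8, 6, 19, 18, 16, 15, 11, 10, 9, 4, 7, 20, 21]
nums[mid]=19>10: swap nums[2],nums[10]; hi=9 → [8, 6, 7, 18, 16, 15, 11, 10, 9, 4, 19, 20, 21]
nums[mid]=7<10: swap nums[2],nums[2]; lo=3,mid=3 → [8, 6, 7, 18, 16, 15, 11, 10, 9, 4, 19, 20, 21]
nums[mid]=18>10: swap nums[3],nums[9]; hi=8 → [8, 6, 7, 4, 16, 15, 11, 10, 9, 18, 19, 20, 21]
nums[mid]=4<10: swap nums[3],nums[3]; lo=4,mid=4 → [8, 6, 7, 4, 16, 15, 11, 10, 9, 18, 19, 20, 21]
nums[mid]=16>10: swap nums[4],nums[8]; hi=7 → [8, 6, 7, 4, 9, 15, 11, 10, 16, 18, 19, 20, 21]
nums[mid]=9<10: swap nums[4],nums[4]; lo=5,mid=5 → [8, 6, 7, 4, 9, 15, 11, 10, 16, 18, 19, 20, 21]
nums[mid]=15>10: swap nums[5],nums[7]; hi=6 → [8, 6, 7, 4, 9, 10, 11, 15, 16, 18, 19, 20, 21]
nums[mid]=10=10: mid=6
nums[mid]=11>10: swap nums[6],nums[6]; hi=5 → [8, 6, 7, 4, 9, 10, 11, 15, 16, 18, 19, 20, 21]
end: lo=5, hi=5; nums = [8, 6, 7, 4, 9, 10, 11, 15, 16, 18, 19, 20, 21]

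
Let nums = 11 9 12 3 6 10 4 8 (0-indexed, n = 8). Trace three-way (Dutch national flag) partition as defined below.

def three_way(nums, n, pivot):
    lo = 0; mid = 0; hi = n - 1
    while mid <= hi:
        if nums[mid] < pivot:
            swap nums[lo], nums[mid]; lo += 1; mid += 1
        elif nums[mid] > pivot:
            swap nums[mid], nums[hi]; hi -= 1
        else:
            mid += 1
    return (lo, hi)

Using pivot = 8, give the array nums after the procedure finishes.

pivot = 8; lo=0, mid=0, hi=7
nums[mid]=11>8: swap nums[0],nums[7]; hi=6 → 8 9 12 3 6 10 4 11
nums[mid]=8=8: mid=1
nums[mid]=9>8: swap nums[1],nums[6]; hi=5 → 8 4 12 3 6 10 9 11
nums[mid]=4<8: swap nums[0],nums[1]; lo=1,mid=2 → 4 8 12 3 6 10 9 11
nums[mid]=12>8: swap nums[2],nums[5]; hi=4 → 4 8 10 3 6 12 9 11
nums[mid]=10>8: swap nums[2],nums[4]; hi=3 → 4 8 6 3 10 12 9 11
nums[mid]=6<8: swap nums[1],nums[2]; lo=2,mid=3 → 4 6 8 3 10 12 9 11
nums[mid]=3<8: swap nums[2],nums[3]; lo=3,mid=4 → 4 6 3 8 10 12 9 11
end: lo=3, hi=3; nums = 4 6 3 8 10 12 9 11

4 6 3 8 10 12 9 11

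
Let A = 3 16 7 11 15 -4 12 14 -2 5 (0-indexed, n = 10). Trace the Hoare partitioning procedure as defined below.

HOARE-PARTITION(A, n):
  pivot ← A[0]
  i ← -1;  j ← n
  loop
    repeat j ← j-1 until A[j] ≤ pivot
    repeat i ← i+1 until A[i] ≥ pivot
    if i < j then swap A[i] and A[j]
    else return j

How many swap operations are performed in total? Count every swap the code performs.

2

pivot = A[0] = 3; i = -1, j = 10
j→8 (A[8]=-2≤3), i→0 (A[0]=3≥3); i<j, swap → -2 16 7 11 15 -4 12 14 3 5
j→5 (A[5]=-4≤3), i→1 (A[1]=16≥3); i<j, swap → -2 -4 7 11 15 16 12 14 3 5
j→1, i→2; i≥j, return j=1. A = -2 -4 7 11 15 16 12 14 3 5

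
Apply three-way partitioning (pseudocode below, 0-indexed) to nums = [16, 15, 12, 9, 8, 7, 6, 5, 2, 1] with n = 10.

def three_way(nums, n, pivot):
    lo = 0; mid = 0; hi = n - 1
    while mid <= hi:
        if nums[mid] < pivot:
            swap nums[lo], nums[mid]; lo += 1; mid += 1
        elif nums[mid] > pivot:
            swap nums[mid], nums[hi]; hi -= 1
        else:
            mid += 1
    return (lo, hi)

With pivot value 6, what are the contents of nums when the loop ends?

[1, 2, 5, 6, 7, 8, 9, 12, 15, 16]

lo=0 mid=0 hi=9
16>6: swap(0,9), hi=8 ⇒ [1, 15, 12, 9, 8, 7, 6, 5, 2, 16]
1<6: swap(0,0), lo=1 mid=1 ⇒ [1, 15, 12, 9, 8, 7, 6, 5, 2, 16]
15>6: swap(1,8), hi=7 ⇒ [1, 2, 12, 9, 8, 7, 6, 5, 15, 16]
2<6: swap(1,1), lo=2 mid=2 ⇒ [1, 2, 12, 9, 8, 7, 6, 5, 15, 16]
12>6: swap(2,7), hi=6 ⇒ [1, 2, 5, 9, 8, 7, 6, 12, 15, 16]
5<6: swap(2,2), lo=3 mid=3 ⇒ [1, 2, 5, 9, 8, 7, 6, 12, 15, 16]
9>6: swap(3,6), hi=5 ⇒ [1, 2, 5, 6, 8, 7, 9, 12, 15, 16]
6=6: mid=4
8>6: swap(4,5), hi=4 ⇒ [1, 2, 5, 6, 7, 8, 9, 12, 15, 16]
7>6: swap(4,4), hi=3 ⇒ [1, 2, 5, 6, 7, 8, 9, 12, 15, 16]
done. lo=3 hi=3; nums=[1, 2, 5, 6, 7, 8, 9, 12, 15, 16]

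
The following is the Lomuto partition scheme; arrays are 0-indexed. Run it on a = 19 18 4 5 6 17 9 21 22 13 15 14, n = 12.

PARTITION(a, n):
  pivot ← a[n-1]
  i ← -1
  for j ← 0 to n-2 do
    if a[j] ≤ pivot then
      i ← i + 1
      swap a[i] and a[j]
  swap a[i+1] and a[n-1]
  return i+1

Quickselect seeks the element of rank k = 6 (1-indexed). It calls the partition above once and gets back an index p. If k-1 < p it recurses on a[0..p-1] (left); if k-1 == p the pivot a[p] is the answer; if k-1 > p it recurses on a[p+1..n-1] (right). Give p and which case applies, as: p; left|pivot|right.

pivot=14, i=-1
j=0: 19>14, skip
j=1: 18>14, skip
j=2: 4≤14, i=0, swap(0,2) ⇒ 4 18 19 5 6 17 9 21 22 13 15 14
j=3: 5≤14, i=1, swap(1,3) ⇒ 4 5 19 18 6 17 9 21 22 13 15 14
j=4: 6≤14, i=2, swap(2,4) ⇒ 4 5 6 18 19 17 9 21 22 13 15 14
j=5: 17>14, skip
j=6: 9≤14, i=3, swap(3,6) ⇒ 4 5 6 9 19 17 18 21 22 13 15 14
j=7: 21>14, skip
j=8: 22>14, skip
j=9: 13≤14, i=4, swap(4,9) ⇒ 4 5 6 9 13 17 18 21 22 19 15 14
j=10: 15>14, skip
swap(5,11) ⇒ 4 5 6 9 13 14 18 21 22 19 15 17; return 5
p = 5; k-1 = 5 == 5 ⇒ pivot

5; pivot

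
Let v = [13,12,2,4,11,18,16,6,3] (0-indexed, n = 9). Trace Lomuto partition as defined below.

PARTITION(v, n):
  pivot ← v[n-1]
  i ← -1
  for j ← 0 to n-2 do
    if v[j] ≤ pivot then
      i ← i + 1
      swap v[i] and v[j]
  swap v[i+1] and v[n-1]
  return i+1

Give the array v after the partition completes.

pivot=3, i=-1
j=0: 13>3, skip
j=1: 12>3, skip
j=2: 2≤3, i=0, swap(0,2) ⇒ [2,12,13,4,11,18,16,6,3]
j=3: 4>3, skip
j=4: 11>3, skip
j=5: 18>3, skip
j=6: 16>3, skip
j=7: 6>3, skip
swap(1,8) ⇒ [2,3,13,4,11,18,16,6,12]; return 1

[2,3,13,4,11,18,16,6,12]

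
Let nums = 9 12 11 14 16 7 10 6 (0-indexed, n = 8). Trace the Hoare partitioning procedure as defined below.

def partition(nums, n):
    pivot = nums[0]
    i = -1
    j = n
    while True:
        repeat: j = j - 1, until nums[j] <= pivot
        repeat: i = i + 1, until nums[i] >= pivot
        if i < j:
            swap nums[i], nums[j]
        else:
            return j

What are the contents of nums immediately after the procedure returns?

pivot=9
j stops at 7 (6), i stops at 0 (9); swap ⇒ 6 12 11 14 16 7 10 9
j stops at 5 (7), i stops at 1 (12); swap ⇒ 6 7 11 14 16 12 10 9
j stops at 1, i stops at 2; i≥j ⇒ return 1. nums=6 7 11 14 16 12 10 9

6 7 11 14 16 12 10 9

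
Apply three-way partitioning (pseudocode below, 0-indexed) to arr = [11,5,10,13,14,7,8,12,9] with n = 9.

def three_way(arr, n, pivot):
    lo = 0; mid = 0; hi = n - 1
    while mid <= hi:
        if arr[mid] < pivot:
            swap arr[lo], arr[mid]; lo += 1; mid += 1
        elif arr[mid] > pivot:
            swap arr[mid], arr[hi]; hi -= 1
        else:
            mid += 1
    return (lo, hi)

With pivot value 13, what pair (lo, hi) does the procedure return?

pivot = 13; lo=0, mid=0, hi=8
arr[mid]=11<13: swap arr[0],arr[0]; lo=1,mid=1 → [11,5,10,13,14,7,8,12,9]
arr[mid]=5<13: swap arr[1],arr[1]; lo=2,mid=2 → [11,5,10,13,14,7,8,12,9]
arr[mid]=10<13: swap arr[2],arr[2]; lo=3,mid=3 → [11,5,10,13,14,7,8,12,9]
arr[mid]=13=13: mid=4
arr[mid]=14>13: swap arr[4],arr[8]; hi=7 → [11,5,10,13,9,7,8,12,14]
arr[mid]=9<13: swap arr[3],arr[4]; lo=4,mid=5 → [11,5,10,9,13,7,8,12,14]
arr[mid]=7<13: swap arr[4],arr[5]; lo=5,mid=6 → [11,5,10,9,7,13,8,12,14]
arr[mid]=8<13: swap arr[5],arr[6]; lo=6,mid=7 → [11,5,10,9,7,8,13,12,14]
arr[mid]=12<13: swap arr[6],arr[7]; lo=7,mid=8 → [11,5,10,9,7,8,12,13,14]
end: lo=7, hi=7; arr = [11,5,10,9,7,8,12,13,14]

(7, 7)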